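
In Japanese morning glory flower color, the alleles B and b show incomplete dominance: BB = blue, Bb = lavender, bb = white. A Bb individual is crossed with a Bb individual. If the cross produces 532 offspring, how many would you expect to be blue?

Punnett square for Bb × Bb:
Offspring genotypes: 1 BB, 2 Bb, 1 bb
Phenotype counts: 1 blue, 2 lavender, 1 white
blue: 1 out of 4 → fraction 1/4
Expected count = 1/4 × 532 = 133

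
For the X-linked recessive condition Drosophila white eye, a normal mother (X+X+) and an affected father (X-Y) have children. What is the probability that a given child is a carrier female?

Cross: X+X+ × X-Y
Offspring: 2 X+X-, 2 X+Y
Probability of a carrier female: 2/4 = 1/2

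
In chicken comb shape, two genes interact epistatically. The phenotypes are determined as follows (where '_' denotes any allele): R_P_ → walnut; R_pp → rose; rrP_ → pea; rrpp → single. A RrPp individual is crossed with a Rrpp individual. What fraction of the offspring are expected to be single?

Cross: RrPp × Rrpp — consider each gene separately:
R gene: Rr × Rr → 1 RR, 2 Rr, 1 rr → 3 R_ : 1 rr (out of 4)
P gene: Pp × pp → 2 Pp, 2 pp → 2 P_ : 2 pp (out of 4)
Genotype classes (out of 4 × 4 = 16): R_P_ = 3×2 = 6; R_pp = 3×2 = 6; rrP_ = 1×2 = 2; rrpp = 1×2 = 2
Apply the phenotype rules: R_P_ (6) → walnut; R_pp (6) → rose; rrP_ (2) → pea; rrpp (2) → single
Phenotype counts (out of 16): 6 walnut, 6 rose, 2 pea, 2 single
single: 2 out of 16
Probability: 2/16 = 1/8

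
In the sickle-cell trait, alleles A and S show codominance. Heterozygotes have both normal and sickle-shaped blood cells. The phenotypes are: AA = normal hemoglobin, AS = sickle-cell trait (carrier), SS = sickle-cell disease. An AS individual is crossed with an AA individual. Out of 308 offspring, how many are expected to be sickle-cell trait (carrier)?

Punnett square for AS × AA:
Offspring genotypes: 2 AA, 2 AS
Phenotype counts: 2 normal hemoglobin, 2 sickle-cell trait (carrier)
sickle-cell trait (carrier): 2 out of 4 → fraction 1/2
Expected count = 1/2 × 308 = 154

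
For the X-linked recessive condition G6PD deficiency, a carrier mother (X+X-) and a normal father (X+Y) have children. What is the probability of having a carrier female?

Cross: X+X- × X+Y
Offspring: 1 X+X+, 1 X+Y, 1 X+X-, 1 X-Y
Probability of a carrier female: 1/4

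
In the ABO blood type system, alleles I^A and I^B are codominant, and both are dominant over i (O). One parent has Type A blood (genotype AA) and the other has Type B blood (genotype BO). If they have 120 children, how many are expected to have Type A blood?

Cross: AA × BO
Possible offspring genotypes: 2 AB, 2 AO
Blood type counts: 2 Type AB, 2 Type A
Probability of Type A: 2/4 = 1/2
Expected count = 1/2 × 120 = 60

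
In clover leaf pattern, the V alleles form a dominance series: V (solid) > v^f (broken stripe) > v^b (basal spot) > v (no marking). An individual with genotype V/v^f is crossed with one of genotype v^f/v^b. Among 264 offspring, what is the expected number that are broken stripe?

Cross: V/v^f × v^f/v^b
Allele dominance: V > v^f > v^b > v
Offspring genotypes: 1 V/v^f, 1 V/v^b, 1 v^f/v^f, 1 v^f/v^b
Phenotype counts: 2 solid, 2 broken stripe
broken stripe: 2 out of 4 → fraction 1/2
Expected count = 1/2 × 264 = 132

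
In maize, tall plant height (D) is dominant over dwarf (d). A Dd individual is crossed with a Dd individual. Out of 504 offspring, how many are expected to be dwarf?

Punnett square for Dd × Dd:
Offspring genotypes: 1 DD, 2 Dd, 1 dd
tall: 3, dwarf: 1
dwarf: 1 out of 4 → fraction 1/4
Expected count = 1/4 × 504 = 126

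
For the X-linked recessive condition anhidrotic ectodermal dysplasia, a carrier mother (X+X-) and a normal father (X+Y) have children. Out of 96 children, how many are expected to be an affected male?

Cross: X+X- × X+Y
Offspring: 1 X+X+, 1 X+Y, 1 X+X-, 1 X-Y
Probability of an affected male: 1/4
Expected count = 1/4 × 96 = 24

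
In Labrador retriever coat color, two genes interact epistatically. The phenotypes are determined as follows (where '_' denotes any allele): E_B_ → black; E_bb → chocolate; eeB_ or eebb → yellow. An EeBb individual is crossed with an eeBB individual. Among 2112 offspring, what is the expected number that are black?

Cross: EeBb × eeBB — consider each gene separately:
E gene: Ee × ee → 2 Ee, 2 ee → 2 E_ : 2 ee (out of 4)
B gene: Bb × BB → 2 BB, 2 Bb → 4 B_ (out of 4)
Genotype classes (out of 4 × 4 = 16): E_B_ = 2×4 = 8; eeB_ = 2×4 = 8
Apply the phenotype rules: E_B_ (8) → black; eeB_ (8) → yellow
Phenotype counts (out of 16): 8 black, 8 yellow
black: 8 out of 16 → fraction 1/2
Expected count = 1/2 × 2112 = 1056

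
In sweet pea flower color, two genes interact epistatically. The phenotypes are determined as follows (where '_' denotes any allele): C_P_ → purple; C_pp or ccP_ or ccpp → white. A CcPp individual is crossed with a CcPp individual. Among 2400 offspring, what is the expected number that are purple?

Cross: CcPp × CcPp — consider each gene separately:
C gene: Cc × Cc → 1 CC, 2 Cc, 1 cc → 3 C_ : 1 cc (out of 4)
P gene: Pp × Pp → 1 PP, 2 Pp, 1 pp → 3 P_ : 1 pp (out of 4)
Genotype classes (out of 4 × 4 = 16): C_P_ = 3×3 = 9; C_pp = 3×1 = 3; ccP_ = 1×3 = 3; ccpp = 1×1 = 1
Apply the phenotype rules: C_P_ (9) → purple; C_pp (3) + ccP_ (3) + ccpp (1) → white
Phenotype counts (out of 16): 9 purple, 7 white
purple: 9 out of 16 → fraction 9/16
Expected count = 9/16 × 2400 = 1350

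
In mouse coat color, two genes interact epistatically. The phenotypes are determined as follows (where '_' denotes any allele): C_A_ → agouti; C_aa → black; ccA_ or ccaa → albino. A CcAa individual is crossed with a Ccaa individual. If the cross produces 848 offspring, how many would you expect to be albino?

Cross: CcAa × Ccaa — consider each gene separately:
C gene: Cc × Cc → 1 CC, 2 Cc, 1 cc → 3 C_ : 1 cc (out of 4)
A gene: Aa × aa → 2 Aa, 2 aa → 2 A_ : 2 aa (out of 4)
Genotype classes (out of 4 × 4 = 16): C_A_ = 3×2 = 6; C_aa = 3×2 = 6; ccA_ = 1×2 = 2; ccaa = 1×2 = 2
Apply the phenotype rules: C_A_ (6) → agouti; C_aa (6) → black; ccA_ (2) + ccaa (2) → albino
Phenotype counts (out of 16): 6 agouti, 6 black, 4 albino
albino: 4 out of 16 → fraction 1/4
Expected count = 1/4 × 848 = 212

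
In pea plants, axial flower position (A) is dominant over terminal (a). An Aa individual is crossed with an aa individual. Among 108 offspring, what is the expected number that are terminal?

Punnett square for Aa × aa:
Offspring genotypes: 2 Aa, 2 aa
axial: 2, terminal: 2
terminal: 2 out of 4 → fraction 1/2
Expected count = 1/2 × 108 = 54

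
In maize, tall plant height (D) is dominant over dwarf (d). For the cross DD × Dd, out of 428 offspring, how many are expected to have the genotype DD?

Punnett square for DD × Dd:
Offspring genotypes: 2 DD, 2 Dd
Total offspring: 4
Count with target: 2
Probability: 2/4 = 1/2
Expected count = 1/2 × 428 = 214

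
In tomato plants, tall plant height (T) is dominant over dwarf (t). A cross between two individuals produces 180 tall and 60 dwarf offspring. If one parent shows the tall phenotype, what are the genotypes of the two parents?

Observed offspring: 180 tall, 60 dwarf
The observed ratio simplifies to 3:1. Dwarf (tt) offspring appear, so each parent must contribute one t allele. The parent stated to show tall carries T, so it is Tt. The other parent is then either Tt or tt: Tt × tt would give a 1:1 split, whereas Tt × Tt gives 3:1 — matching the data. So both parents are heterozygous (Tt × Tt).
Parent genotypes: Tt × Tt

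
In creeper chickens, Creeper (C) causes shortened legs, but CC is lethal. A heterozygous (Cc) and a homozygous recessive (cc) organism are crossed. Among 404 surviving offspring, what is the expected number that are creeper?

Cross: Cc × cc
Punnett square offspring (before lethality): 2 Cc, 2 cc
No CC offspring are produced in this cross.
creeper: 2 out of 4 → fraction 1/2
Expected count = 1/2 × 404 = 202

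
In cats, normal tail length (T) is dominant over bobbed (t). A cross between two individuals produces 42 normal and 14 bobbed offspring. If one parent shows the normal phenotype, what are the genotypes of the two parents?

Observed offspring: 42 normal, 14 bobbed
The observed ratio simplifies to 3:1. Bobbed (tt) offspring appear, so each parent must contribute one t allele. The parent stated to show normal carries T, so it is Tt. The other parent is then either Tt or tt: Tt × tt would give a 1:1 split, whereas Tt × Tt gives 3:1 — matching the data. So both parents are heterozygous (Tt × Tt).
Parent genotypes: Tt × Tt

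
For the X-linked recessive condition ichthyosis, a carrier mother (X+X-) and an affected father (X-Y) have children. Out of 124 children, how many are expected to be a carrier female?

Cross: X+X- × X-Y
Offspring: 1 X+X-, 1 X+Y, 1 X-X-, 1 X-Y
Probability of a carrier female: 1/4
Expected count = 1/4 × 124 = 31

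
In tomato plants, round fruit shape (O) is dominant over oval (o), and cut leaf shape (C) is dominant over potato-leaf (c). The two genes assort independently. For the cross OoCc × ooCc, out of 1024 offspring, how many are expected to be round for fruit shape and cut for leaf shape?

Dihybrid cross OoCc × ooCc — consider each gene separately:
fruit shape: Oo × oo → 2 Oo, 2 oo → 2 O_ : 2 oo (out of 4)
leaf shape: Cc × Cc → 1 CC, 2 Cc, 1 cc → 3 C_ : 1 cc (out of 4)
Looking for: round (O_) and cut (C_)
P(round) = 2/4, P(cut) = 3/4
P(both) = 2/4 × 3/4 = 6/16 = 3/8
Expected count = 3/8 × 1024 = 384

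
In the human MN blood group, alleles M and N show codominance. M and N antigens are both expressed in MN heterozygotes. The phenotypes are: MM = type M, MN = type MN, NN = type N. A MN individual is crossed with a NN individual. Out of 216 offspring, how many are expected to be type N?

Punnett square for MN × NN:
Offspring genotypes: 2 MN, 2 NN
Phenotype counts: 2 type MN, 2 type N
type N: 2 out of 4 → fraction 1/2
Expected count = 1/2 × 216 = 108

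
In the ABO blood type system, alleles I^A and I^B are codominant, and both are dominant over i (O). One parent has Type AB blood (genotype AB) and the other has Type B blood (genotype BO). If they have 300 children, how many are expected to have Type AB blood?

Cross: AB × BO
Possible offspring genotypes: 1 AB, 1 AO, 1 BB, 1 BO
Blood type counts: 1 Type AB, 1 Type A, 2 Type B
Probability of Type AB: 1/4
Expected count = 1/4 × 300 = 75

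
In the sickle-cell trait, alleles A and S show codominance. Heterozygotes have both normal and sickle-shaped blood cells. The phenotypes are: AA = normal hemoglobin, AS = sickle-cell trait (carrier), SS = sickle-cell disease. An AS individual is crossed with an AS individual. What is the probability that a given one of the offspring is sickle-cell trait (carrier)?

Punnett square for AS × AS:
Offspring genotypes: 1 AA, 2 AS, 1 SS
Phenotype counts: 1 normal hemoglobin, 2 sickle-cell trait (carrier), 1 sickle-cell disease
sickle-cell trait (carrier): 2 out of 4
Probability: 2/4 = 1/2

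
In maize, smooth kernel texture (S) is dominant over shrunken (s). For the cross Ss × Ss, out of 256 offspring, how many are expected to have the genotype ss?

Punnett square for Ss × Ss:
Offspring genotypes: 1 SS, 2 Ss, 1 ss
Total offspring: 4
Count with target: 1
Probability: 1/4
Expected count = 1/4 × 256 = 64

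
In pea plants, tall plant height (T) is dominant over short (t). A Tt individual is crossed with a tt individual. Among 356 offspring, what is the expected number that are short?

Punnett square for Tt × tt:
Offspring genotypes: 2 Tt, 2 tt
tall: 2, short: 2
short: 2 out of 4 → fraction 1/2
Expected count = 1/2 × 356 = 178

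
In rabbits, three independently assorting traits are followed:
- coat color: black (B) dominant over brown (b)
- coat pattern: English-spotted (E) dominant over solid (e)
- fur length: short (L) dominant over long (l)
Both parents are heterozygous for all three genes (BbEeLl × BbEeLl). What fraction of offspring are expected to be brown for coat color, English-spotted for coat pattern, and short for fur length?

Trihybrid cross: BbEeLl × BbEeLl
Each trait segregates independently with a 3:1 phenotypic ratio, so each gene contributes 3/4 (dominant) or 1/4 (recessive).
Target: brown (coat color), English-spotted (coat pattern), short (fur length)
Probability = product of independent per-trait probabilities
= 1/4 × 3/4 × 3/4 = 9/64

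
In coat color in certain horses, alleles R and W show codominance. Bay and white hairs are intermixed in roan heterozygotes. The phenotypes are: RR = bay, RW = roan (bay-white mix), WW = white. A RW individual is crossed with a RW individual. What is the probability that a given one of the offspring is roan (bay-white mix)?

Punnett square for RW × RW:
Offspring genotypes: 1 RR, 2 RW, 1 WW
Phenotype counts: 1 bay, 2 roan (bay-white mix), 1 white
roan (bay-white mix): 2 out of 4
Probability: 2/4 = 1/2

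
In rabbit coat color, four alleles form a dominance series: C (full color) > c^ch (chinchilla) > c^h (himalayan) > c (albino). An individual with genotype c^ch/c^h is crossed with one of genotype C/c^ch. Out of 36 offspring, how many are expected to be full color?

Cross: c^ch/c^h × C/c^ch
Allele dominance: C > c^ch > c^h > c
Offspring genotypes: 1 C/c^ch, 1 c^ch/c^ch, 1 C/c^h, 1 c^ch/c^h
Phenotype counts: 2 full color, 2 chinchilla
full color: 2 out of 4 → fraction 1/2
Expected count = 1/2 × 36 = 18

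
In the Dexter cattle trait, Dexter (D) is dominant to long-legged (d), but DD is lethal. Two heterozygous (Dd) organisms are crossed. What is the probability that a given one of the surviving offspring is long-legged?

Cross: Dd × Dd
Punnett square offspring (before lethality): 1 DD, 2 Dd, 1 dd
The DD genotype is lethal (embryos die); surviving offspring: 2 Dd, 1 dd
long-legged: 1 out of 3
Probability: 1/3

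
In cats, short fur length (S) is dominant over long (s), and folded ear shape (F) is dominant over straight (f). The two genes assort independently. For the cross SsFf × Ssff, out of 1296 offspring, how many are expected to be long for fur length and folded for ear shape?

Dihybrid cross SsFf × Ssff — consider each gene separately:
fur length: Ss × Ss → 1 SS, 2 Ss, 1 ss → 3 S_ : 1 ss (out of 4)
ear shape: Ff × ff → 2 Ff, 2 ff → 2 F_ : 2 ff (out of 4)
Looking for: long (ss) and folded (F_)
P(long) = 1/4, P(folded) = 2/4
P(both) = 1/4 × 2/4 = 2/16 = 1/8
Expected count = 1/8 × 1296 = 162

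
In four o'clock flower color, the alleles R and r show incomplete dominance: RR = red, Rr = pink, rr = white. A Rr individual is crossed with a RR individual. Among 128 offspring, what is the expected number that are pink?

Punnett square for Rr × RR:
Offspring genotypes: 2 RR, 2 Rr
Phenotype counts: 2 red, 2 pink
pink: 2 out of 4 → fraction 1/2
Expected count = 1/2 × 128 = 64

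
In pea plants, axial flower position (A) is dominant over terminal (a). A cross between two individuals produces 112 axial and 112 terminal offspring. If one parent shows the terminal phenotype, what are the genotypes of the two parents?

Observed offspring: 112 axial, 112 terminal
The observed ratio simplifies to 1:1. One parent shows terminal, so its genotype must be aa. A 1:1 offspring split requires the other parent to be heterozygous (Aa).
Parent genotypes: aa × Aa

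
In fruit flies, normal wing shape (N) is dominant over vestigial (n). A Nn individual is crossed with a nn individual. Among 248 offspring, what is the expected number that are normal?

Punnett square for Nn × nn:
Offspring genotypes: 2 Nn, 2 nn
normal: 2, vestigial: 2
normal: 2 out of 4 → fraction 1/2
Expected count = 1/2 × 248 = 124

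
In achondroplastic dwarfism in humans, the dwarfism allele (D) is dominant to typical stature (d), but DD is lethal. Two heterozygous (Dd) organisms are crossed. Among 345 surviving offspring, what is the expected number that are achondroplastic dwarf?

Cross: Dd × Dd
Punnett square offspring (before lethality): 1 DD, 2 Dd, 1 dd
The DD genotype is lethal (embryos die); surviving offspring: 2 Dd, 1 dd
achondroplastic dwarf: 2 out of 3 → fraction 2/3
Expected count = 2/3 × 345 = 230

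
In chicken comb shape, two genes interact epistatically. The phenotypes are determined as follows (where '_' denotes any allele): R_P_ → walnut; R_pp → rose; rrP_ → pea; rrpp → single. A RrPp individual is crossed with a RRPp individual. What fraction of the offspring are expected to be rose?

Cross: RrPp × RRPp — consider each gene separately:
R gene: Rr × RR → 2 RR, 2 Rr → 4 R_ (out of 4)
P gene: Pp × Pp → 1 PP, 2 Pp, 1 pp → 3 P_ : 1 pp (out of 4)
Genotype classes (out of 4 × 4 = 16): R_P_ = 4×3 = 12; R_pp = 4×1 = 4
Apply the phenotype rules: R_P_ (12) → walnut; R_pp (4) → rose
Phenotype counts (out of 16): 12 walnut, 4 rose
rose: 4 out of 16
Probability: 4/16 = 1/4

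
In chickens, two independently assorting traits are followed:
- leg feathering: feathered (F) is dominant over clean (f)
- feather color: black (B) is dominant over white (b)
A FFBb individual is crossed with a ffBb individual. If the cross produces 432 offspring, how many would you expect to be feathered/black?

Dihybrid cross FFBb × ffBb — consider each gene separately:
leg feathering: FF × ff → 4 Ff → 4 F_ (out of 4)
feather color: Bb × Bb → 1 BB, 2 Bb, 1 bb → 3 B_ : 1 bb (out of 4)
Combine (counts out of 4 × 4 = 16): feathered/black (F_B_) = 4×3 = 12; feathered/white (F_bb) = 4×1 = 4
Phenotype counts (out of 16): 12 feathered/black, 4 feathered/white
feathered/black: 12 out of 16 → fraction 3/4
Expected count = 3/4 × 432 = 324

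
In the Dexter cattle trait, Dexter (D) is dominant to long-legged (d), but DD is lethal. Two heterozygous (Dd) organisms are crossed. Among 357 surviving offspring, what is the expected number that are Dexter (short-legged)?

Cross: Dd × Dd
Punnett square offspring (before lethality): 1 DD, 2 Dd, 1 dd
The DD genotype is lethal (embryos die); surviving offspring: 2 Dd, 1 dd
Dexter (short-legged): 2 out of 3 → fraction 2/3
Expected count = 2/3 × 357 = 238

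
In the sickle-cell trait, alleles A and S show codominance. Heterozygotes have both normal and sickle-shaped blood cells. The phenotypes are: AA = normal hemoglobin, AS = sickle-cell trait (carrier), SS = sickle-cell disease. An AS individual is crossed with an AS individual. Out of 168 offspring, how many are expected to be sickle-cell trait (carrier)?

Punnett square for AS × AS:
Offspring genotypes: 1 AA, 2 AS, 1 SS
Phenotype counts: 1 normal hemoglobin, 2 sickle-cell trait (carrier), 1 sickle-cell disease
sickle-cell trait (carrier): 2 out of 4 → fraction 1/2
Expected count = 1/2 × 168 = 84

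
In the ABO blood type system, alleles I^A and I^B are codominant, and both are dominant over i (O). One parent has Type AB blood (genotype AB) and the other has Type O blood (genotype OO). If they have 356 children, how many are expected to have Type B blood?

Cross: AB × OO
Possible offspring genotypes: 2 AO, 2 BO
Blood type counts: 2 Type A, 2 Type B
Probability of Type B: 2/4 = 1/2
Expected count = 1/2 × 356 = 178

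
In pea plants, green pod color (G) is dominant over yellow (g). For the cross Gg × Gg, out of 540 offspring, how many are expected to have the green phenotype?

Punnett square for Gg × Gg:
Offspring genotypes: 1 GG, 2 Gg, 1 gg
Total offspring: 4
Count with target: 3
Probability: 3/4
Expected count = 3/4 × 540 = 405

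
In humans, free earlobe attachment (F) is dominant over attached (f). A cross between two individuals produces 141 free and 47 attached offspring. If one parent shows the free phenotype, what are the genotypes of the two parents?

Observed offspring: 141 free, 47 attached
The observed ratio simplifies to 3:1. Attached (ff) offspring appear, so each parent must contribute one f allele. The parent stated to show free carries F, so it is Ff. The other parent is then either Ff or ff: Ff × ff would give a 1:1 split, whereas Ff × Ff gives 3:1 — matching the data. So both parents are heterozygous (Ff × Ff).
Parent genotypes: Ff × Ff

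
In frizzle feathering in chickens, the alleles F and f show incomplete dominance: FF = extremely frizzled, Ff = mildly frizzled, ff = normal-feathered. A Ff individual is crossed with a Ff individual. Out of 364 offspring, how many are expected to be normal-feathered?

Punnett square for Ff × Ff:
Offspring genotypes: 1 FF, 2 Ff, 1 ff
Phenotype counts: 1 extremely frizzled, 2 mildly frizzled, 1 normal-feathered
normal-feathered: 1 out of 4 → fraction 1/4
Expected count = 1/4 × 364 = 91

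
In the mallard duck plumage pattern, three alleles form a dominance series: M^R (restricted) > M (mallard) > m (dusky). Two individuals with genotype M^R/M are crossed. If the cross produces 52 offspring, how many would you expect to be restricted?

Cross: M^R/M × M^R/M
Allele dominance: M^R > M > m
Offspring genotypes: 1 M^R/M^R, 2 M^R/M, 1 M/M
Phenotype counts: 3 restricted, 1 mallard
restricted: 3 out of 4 → fraction 3/4
Expected count = 3/4 × 52 = 39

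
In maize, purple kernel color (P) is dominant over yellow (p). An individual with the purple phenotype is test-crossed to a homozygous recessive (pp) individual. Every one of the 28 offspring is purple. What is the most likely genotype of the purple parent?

Test cross: ? × pp
All offspring are purple.
If the unknown parent were heterozygous (Pp), about half of 28 offspring would be yellow; none are. The unknown parent is most likely homozygous dominant (PP).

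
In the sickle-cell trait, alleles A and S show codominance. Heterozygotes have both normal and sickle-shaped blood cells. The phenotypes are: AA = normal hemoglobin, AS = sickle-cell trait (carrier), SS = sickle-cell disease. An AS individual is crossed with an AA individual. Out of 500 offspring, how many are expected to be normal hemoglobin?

Punnett square for AS × AA:
Offspring genotypes: 2 AA, 2 AS
Phenotype counts: 2 normal hemoglobin, 2 sickle-cell trait (carrier)
normal hemoglobin: 2 out of 4 → fraction 1/2
Expected count = 1/2 × 500 = 250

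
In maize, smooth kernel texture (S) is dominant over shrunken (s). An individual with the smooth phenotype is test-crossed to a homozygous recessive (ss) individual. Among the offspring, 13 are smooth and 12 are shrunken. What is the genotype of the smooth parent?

Test cross: ? × ss
Offspring: 13 smooth, 12 shrunken — approximately 1:1.
A 1:1 ratio in a test cross indicates the unknown parent is heterozygous (Ss).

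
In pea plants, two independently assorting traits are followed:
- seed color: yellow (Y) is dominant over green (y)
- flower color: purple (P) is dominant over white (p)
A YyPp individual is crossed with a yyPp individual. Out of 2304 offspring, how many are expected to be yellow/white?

Dihybrid cross YyPp × yyPp — consider each gene separately:
seed color: Yy × yy → 2 Yy, 2 yy → 2 Y_ : 2 yy (out of 4)
flower color: Pp × Pp → 1 PP, 2 Pp, 1 pp → 3 P_ : 1 pp (out of 4)
Combine (counts out of 4 × 4 = 16): yellow/purple (Y_P_) = 2×3 = 6; yellow/white (Y_pp) = 2×1 = 2; green/purple (yyP_) = 2×3 = 6; green/white (yypp) = 2×1 = 2
Phenotype counts (out of 16): 6 yellow/purple, 2 yellow/white, 6 green/purple, 2 green/white
yellow/white: 2 out of 16 → fraction 1/8
Expected count = 1/8 × 2304 = 288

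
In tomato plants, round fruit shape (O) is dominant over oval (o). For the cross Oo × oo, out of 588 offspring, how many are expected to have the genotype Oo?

Punnett square for Oo × oo:
Offspring genotypes: 2 Oo, 2 oo
Total offspring: 4
Count with target: 2
Probability: 2/4 = 1/2
Expected count = 1/2 × 588 = 294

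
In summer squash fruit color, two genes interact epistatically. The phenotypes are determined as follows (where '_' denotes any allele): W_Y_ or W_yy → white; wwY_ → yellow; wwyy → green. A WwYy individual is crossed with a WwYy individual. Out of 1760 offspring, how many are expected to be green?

Cross: WwYy × WwYy — consider each gene separately:
W gene: Ww × Ww → 1 WW, 2 Ww, 1 ww → 3 W_ : 1 ww (out of 4)
Y gene: Yy × Yy → 1 YY, 2 Yy, 1 yy → 3 Y_ : 1 yy (out of 4)
Genotype classes (out of 4 × 4 = 16): W_Y_ = 3×3 = 9; W_yy = 3×1 = 3; wwY_ = 1×3 = 3; wwyy = 1×1 = 1
Apply the phenotype rules: W_Y_ (9) + W_yy (3) → white; wwY_ (3) → yellow; wwyy (1) → green
Phenotype counts (out of 16): 12 white, 3 yellow, 1 green
green: 1 out of 16 → fraction 1/16
Expected count = 1/16 × 1760 = 110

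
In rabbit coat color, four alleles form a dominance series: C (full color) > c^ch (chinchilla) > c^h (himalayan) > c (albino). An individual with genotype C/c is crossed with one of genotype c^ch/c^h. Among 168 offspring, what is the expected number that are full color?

Cross: C/c × c^ch/c^h
Allele dominance: C > c^ch > c^h > c
Offspring genotypes: 1 C/c^ch, 1 C/c^h, 1 c^ch/c, 1 c^h/c
Phenotype counts: 2 full color, 1 chinchilla, 1 himalayan
full color: 2 out of 4 → fraction 1/2
Expected count = 1/2 × 168 = 84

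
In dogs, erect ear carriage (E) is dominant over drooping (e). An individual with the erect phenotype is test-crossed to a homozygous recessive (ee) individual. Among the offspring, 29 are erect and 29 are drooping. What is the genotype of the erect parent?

Test cross: ? × ee
Offspring: 29 erect, 29 drooping — approximately 1:1.
A 1:1 ratio in a test cross indicates the unknown parent is heterozygous (Ee).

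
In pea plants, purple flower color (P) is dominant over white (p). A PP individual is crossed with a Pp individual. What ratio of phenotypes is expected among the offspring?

Punnett square for PP × Pp:
Offspring genotypes: 2 PP, 2 Pp
purple: 4, white: 0
Ratio: all purple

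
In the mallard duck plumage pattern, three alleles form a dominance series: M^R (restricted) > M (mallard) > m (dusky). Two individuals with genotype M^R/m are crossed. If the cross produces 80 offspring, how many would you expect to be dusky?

Cross: M^R/m × M^R/m
Allele dominance: M^R > M > m
Offspring genotypes: 1 M^R/M^R, 2 M^R/m, 1 m/m
Phenotype counts: 3 restricted, 1 dusky
dusky: 1 out of 4 → fraction 1/4
Expected count = 1/4 × 80 = 20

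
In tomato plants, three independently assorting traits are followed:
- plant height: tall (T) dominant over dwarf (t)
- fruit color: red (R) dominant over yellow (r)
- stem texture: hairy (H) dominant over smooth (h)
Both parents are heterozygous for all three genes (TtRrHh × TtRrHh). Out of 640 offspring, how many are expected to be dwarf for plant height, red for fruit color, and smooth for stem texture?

Trihybrid cross: TtRrHh × TtRrHh
Each trait segregates independently with a 3:1 phenotypic ratio, so each gene contributes 3/4 (dominant) or 1/4 (recessive).
Target: dwarf (plant height), red (fruit color), smooth (stem texture)
Probability = product of independent per-trait probabilities
= 1/4 × 3/4 × 1/4 = 3/64
Expected count = 3/64 × 640 = 30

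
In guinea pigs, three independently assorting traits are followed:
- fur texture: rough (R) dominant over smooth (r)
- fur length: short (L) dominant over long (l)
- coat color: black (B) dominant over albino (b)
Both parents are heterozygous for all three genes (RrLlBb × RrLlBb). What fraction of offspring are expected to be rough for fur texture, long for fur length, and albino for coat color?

Trihybrid cross: RrLlBb × RrLlBb
Each trait segregates independently with a 3:1 phenotypic ratio, so each gene contributes 3/4 (dominant) or 1/4 (recessive).
Target: rough (fur texture), long (fur length), albino (coat color)
Probability = product of independent per-trait probabilities
= 3/4 × 1/4 × 1/4 = 3/64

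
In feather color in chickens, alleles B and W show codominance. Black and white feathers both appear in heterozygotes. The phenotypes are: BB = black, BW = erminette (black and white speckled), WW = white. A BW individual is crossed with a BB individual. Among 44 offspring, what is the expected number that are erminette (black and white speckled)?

Punnett square for BW × BB:
Offspring genotypes: 2 BB, 2 BW
Phenotype counts: 2 black, 2 erminette (black and white speckled)
erminette (black and white speckled): 2 out of 4 → fraction 1/2
Expected count = 1/2 × 44 = 22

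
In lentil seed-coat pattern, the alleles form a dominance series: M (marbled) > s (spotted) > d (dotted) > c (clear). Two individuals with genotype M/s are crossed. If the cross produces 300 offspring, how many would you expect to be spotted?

Cross: M/s × M/s
Allele dominance: M > s > d > c
Offspring genotypes: 1 M/M, 2 M/s, 1 s/s
Phenotype counts: 3 marbled, 1 spotted
spotted: 1 out of 4 → fraction 1/4
Expected count = 1/4 × 300 = 75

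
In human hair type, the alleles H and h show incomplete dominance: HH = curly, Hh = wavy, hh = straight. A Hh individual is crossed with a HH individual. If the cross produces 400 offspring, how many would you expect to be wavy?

Punnett square for Hh × HH:
Offspring genotypes: 2 HH, 2 Hh
Phenotype counts: 2 curly, 2 wavy
wavy: 2 out of 4 → fraction 1/2
Expected count = 1/2 × 400 = 200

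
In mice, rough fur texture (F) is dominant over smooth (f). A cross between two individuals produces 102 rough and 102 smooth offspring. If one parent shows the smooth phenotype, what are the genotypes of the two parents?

Observed offspring: 102 rough, 102 smooth
The observed ratio simplifies to 1:1. One parent shows smooth, so its genotype must be ff. A 1:1 offspring split requires the other parent to be heterozygous (Ff).
Parent genotypes: ff × Ff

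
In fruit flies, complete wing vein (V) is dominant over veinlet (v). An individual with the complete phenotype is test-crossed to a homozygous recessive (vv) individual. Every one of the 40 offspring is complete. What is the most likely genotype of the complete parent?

Test cross: ? × vv
All offspring are complete.
If the unknown parent were heterozygous (Vv), about half of 40 offspring would be veinlet; none are. The unknown parent is most likely homozygous dominant (VV).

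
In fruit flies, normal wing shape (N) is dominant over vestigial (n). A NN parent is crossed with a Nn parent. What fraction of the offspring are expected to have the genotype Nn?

Punnett square for NN × Nn:
Offspring genotypes: 2 NN, 2 Nn
Total offspring: 4
Count with target: 2
Probability: 2/4 = 1/2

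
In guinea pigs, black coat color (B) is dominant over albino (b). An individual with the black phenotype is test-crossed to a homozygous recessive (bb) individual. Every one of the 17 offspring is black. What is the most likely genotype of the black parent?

Test cross: ? × bb
All offspring are black.
If the unknown parent were heterozygous (Bb), about half of 17 offspring would be albino; none are. The unknown parent is most likely homozygous dominant (BB).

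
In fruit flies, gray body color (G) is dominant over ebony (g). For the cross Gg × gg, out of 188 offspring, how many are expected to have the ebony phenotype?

Punnett square for Gg × gg:
Offspring genotypes: 2 Gg, 2 gg
Total offspring: 4
Count with target: 2
Probability: 2/4 = 1/2
Expected count = 1/2 × 188 = 94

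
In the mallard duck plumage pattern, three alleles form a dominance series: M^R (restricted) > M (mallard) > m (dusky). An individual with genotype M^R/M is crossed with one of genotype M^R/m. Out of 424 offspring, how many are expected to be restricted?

Cross: M^R/M × M^R/m
Allele dominance: M^R > M > m
Offspring genotypes: 1 M^R/M^R, 1 M^R/m, 1 M^R/M, 1 M/m
Phenotype counts: 3 restricted, 1 mallard
restricted: 3 out of 4 → fraction 3/4
Expected count = 3/4 × 424 = 318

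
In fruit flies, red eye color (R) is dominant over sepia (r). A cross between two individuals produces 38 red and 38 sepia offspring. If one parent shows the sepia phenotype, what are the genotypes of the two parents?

Observed offspring: 38 red, 38 sepia
The observed ratio simplifies to 1:1. One parent shows sepia, so its genotype must be rr. A 1:1 offspring split requires the other parent to be heterozygous (Rr).
Parent genotypes: rr × Rr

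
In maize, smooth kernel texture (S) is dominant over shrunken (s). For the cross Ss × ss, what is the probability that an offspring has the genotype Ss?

Punnett square for Ss × ss:
Offspring genotypes: 2 Ss, 2 ss
Total offspring: 4
Count with target: 2
Probability: 2/4 = 1/2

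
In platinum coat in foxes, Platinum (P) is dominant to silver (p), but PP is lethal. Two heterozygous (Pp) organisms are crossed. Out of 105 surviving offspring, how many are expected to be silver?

Cross: Pp × Pp
Punnett square offspring (before lethality): 1 PP, 2 Pp, 1 pp
The PP genotype is lethal (embryos die); surviving offspring: 2 Pp, 1 pp
silver: 1 out of 3 → fraction 1/3
Expected count = 1/3 × 105 = 35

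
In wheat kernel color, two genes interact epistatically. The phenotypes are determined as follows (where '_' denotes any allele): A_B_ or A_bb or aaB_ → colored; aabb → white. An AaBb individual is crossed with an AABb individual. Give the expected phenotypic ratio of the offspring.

Cross: AaBb × AABb — consider each gene separately:
A gene: Aa × AA → 2 AA, 2 Aa → 4 A_ (out of 4)
B gene: Bb × Bb → 1 BB, 2 Bb, 1 bb → 3 B_ : 1 bb (out of 4)
Genotype classes (out of 4 × 4 = 16): A_B_ = 4×3 = 12; A_bb = 4×1 = 4
Apply the phenotype rules: A_B_ (12) + A_bb (4) → colored
Phenotype counts (out of 16): 16 colored
Ratio: all colored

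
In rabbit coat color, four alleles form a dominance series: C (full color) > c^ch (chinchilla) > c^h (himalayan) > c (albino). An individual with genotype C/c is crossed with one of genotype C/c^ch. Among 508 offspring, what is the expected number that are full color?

Cross: C/c × C/c^ch
Allele dominance: C > c^ch > c^h > c
Offspring genotypes: 1 C/C, 1 C/c^ch, 1 C/c, 1 c^ch/c
Phenotype counts: 3 full color, 1 chinchilla
full color: 3 out of 4 → fraction 3/4
Expected count = 3/4 × 508 = 381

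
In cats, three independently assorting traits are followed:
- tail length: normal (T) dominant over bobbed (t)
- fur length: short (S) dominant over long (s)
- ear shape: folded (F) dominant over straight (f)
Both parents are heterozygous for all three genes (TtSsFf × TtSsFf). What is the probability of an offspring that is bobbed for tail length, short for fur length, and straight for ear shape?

Trihybrid cross: TtSsFf × TtSsFf
Each trait segregates independently with a 3:1 phenotypic ratio, so each gene contributes 3/4 (dominant) or 1/4 (recessive).
Target: bobbed (tail length), short (fur length), straight (ear shape)
Probability = product of independent per-trait probabilities
= 1/4 × 3/4 × 1/4 = 3/64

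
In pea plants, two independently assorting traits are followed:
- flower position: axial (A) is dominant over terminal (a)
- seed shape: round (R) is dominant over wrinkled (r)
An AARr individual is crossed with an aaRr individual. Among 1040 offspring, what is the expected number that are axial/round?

Dihybrid cross AARr × aaRr — consider each gene separately:
flower position: AA × aa → 4 Aa → 4 A_ (out of 4)
seed shape: Rr × Rr → 1 RR, 2 Rr, 1 rr → 3 R_ : 1 rr (out of 4)
Combine (counts out of 4 × 4 = 16): axial/round (A_R_) = 4×3 = 12; axial/wrinkled (A_rr) = 4×1 = 4
Phenotype counts (out of 16): 12 axial/round, 4 axial/wrinkled
axial/round: 12 out of 16 → fraction 3/4
Expected count = 3/4 × 1040 = 780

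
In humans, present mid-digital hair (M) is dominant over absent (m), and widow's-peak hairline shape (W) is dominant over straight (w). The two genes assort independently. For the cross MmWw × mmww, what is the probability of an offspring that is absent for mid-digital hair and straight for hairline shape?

Dihybrid cross MmWw × mmww — consider each gene separately:
mid-digital hair: Mm × mm → 2 Mm, 2 mm → 2 M_ : 2 mm (out of 4)
hairline shape: Ww × ww → 2 Ww, 2 ww → 2 W_ : 2 ww (out of 4)
Looking for: absent (mm) and straight (ww)
P(absent) = 2/4, P(straight) = 2/4
P(both) = 2/4 × 2/4 = 4/16 = 1/4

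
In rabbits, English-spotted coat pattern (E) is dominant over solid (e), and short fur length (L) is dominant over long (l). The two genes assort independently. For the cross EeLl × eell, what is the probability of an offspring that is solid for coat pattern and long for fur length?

Dihybrid cross EeLl × eell — consider each gene separately:
coat pattern: Ee × ee → 2 Ee, 2 ee → 2 E_ : 2 ee (out of 4)
fur length: Ll × ll → 2 Ll, 2 ll → 2 L_ : 2 ll (out of 4)
Looking for: solid (ee) and long (ll)
P(solid) = 2/4, P(long) = 2/4
P(both) = 2/4 × 2/4 = 4/16 = 1/4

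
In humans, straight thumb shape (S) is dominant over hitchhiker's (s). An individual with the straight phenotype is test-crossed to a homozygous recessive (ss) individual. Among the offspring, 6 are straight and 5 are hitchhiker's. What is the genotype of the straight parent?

Test cross: ? × ss
Offspring: 6 straight, 5 hitchhiker's — approximately 1:1.
A 1:1 ratio in a test cross indicates the unknown parent is heterozygous (Ss).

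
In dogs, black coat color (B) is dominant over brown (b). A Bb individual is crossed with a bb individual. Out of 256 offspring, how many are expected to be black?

Punnett square for Bb × bb:
Offspring genotypes: 2 Bb, 2 bb
black: 2, brown: 2
black: 2 out of 4 → fraction 1/2
Expected count = 1/2 × 256 = 128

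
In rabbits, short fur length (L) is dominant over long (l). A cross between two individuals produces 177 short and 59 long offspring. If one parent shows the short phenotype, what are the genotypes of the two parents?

Observed offspring: 177 short, 59 long
The observed ratio simplifies to 3:1. Long (ll) offspring appear, so each parent must contribute one l allele. The parent stated to show short carries L, so it is Ll. The other parent is then either Ll or ll: Ll × ll would give a 1:1 split, whereas Ll × Ll gives 3:1 — matching the data. So both parents are heterozygous (Ll × Ll).
Parent genotypes: Ll × Ll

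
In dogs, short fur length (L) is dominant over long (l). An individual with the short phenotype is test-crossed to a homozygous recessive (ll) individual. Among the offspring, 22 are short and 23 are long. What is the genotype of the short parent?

Test cross: ? × ll
Offspring: 22 short, 23 long — approximately 1:1.
A 1:1 ratio in a test cross indicates the unknown parent is heterozygous (Ll).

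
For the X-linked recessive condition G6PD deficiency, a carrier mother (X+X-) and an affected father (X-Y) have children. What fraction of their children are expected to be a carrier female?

Cross: X+X- × X-Y
Offspring: 1 X+X-, 1 X+Y, 1 X-X-, 1 X-Y
Probability of a carrier female: 1/4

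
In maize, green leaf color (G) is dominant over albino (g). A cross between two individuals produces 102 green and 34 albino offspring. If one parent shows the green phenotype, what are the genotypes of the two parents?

Observed offspring: 102 green, 34 albino
The observed ratio simplifies to 3:1. Albino (gg) offspring appear, so each parent must contribute one g allele. The parent stated to show green carries G, so it is Gg. The other parent is then either Gg or gg: Gg × gg would give a 1:1 split, whereas Gg × Gg gives 3:1 — matching the data. So both parents are heterozygous (Gg × Gg).
Parent genotypes: Gg × Gg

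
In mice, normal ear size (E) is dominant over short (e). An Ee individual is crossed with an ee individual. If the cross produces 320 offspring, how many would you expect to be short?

Punnett square for Ee × ee:
Offspring genotypes: 2 Ee, 2 ee
normal: 2, short: 2
short: 2 out of 4 → fraction 1/2
Expected count = 1/2 × 320 = 160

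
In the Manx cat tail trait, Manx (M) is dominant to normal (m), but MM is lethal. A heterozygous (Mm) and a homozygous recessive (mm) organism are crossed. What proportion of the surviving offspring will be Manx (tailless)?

Cross: Mm × mm
Punnett square offspring (before lethality): 2 Mm, 2 mm
No MM offspring are produced in this cross.
Manx (tailless): 2 out of 4
Probability: 2/4 = 1/2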